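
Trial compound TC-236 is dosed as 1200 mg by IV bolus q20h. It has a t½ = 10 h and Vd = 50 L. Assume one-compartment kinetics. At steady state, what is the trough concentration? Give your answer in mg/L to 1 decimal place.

τ = 20 h = 2 half-lives, so f = (1/2)^2 = 0.25.
Accumulation ratio R = 1/(1 − f) = 1/0.75 = 4/3.
Single-dose peak C₀ = D/Vd = 1200/50 = 24 mg/L.
Steady-state peak Cmax,ss = C₀·R = 24 × 4/3 ≈ 32.000 mg/L.
Steady-state trough Cmin,ss = Cmax,ss·f ≈ 32.000 × 0.25 ≈ 8.000 mg/L.

8.0 mg/L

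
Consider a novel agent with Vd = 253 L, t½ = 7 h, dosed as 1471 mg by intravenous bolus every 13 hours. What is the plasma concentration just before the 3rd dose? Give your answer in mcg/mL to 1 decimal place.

f = (1/2)^(τ/t½) = (1/2)^(13/7) ≈ 0.2760.
C₀ = D/Vd = 1471/253 ≈ 5.814 mcg/mL.
Before the 3rd dose, 2 doses have been given. Superposition: Cmin = C₀·(f + f²).
≈ 5.814 × (0.2760 + 0.0762) ≈ 5.814 × 0.3522 ≈ 2.048 mcg/mL.

2.0 mcg/mL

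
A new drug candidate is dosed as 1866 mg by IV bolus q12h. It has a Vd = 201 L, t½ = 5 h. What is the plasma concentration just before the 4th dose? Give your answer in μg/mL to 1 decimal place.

f = (1/2)^(τ/t½) = (1/2)^(12/5) ≈ 0.1895.
C₀ = D/Vd = 1866/201 ≈ 9.284 μg/mL.
Before the 4th dose, 3 doses have been given. Superposition: Cmin = C₀·(f + f² + … + f^3).
≈ 9.284 × (0.1895 + 0.0359 + 0.0068) ≈ 9.284 × 0.2322 ≈ 2.156 μg/mL.

2.2 μg/mL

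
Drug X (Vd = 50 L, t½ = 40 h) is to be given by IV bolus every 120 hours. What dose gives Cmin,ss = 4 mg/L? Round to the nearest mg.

1400 mg

τ/t½ = 120/40 ≈ 3, so f = (1/2)^(120/40) ≈ 0.125000.
Cmin,ss = (D/Vd)·f/(1−f), so D = Cmin,ss·Vd·(1−f)/f.
D = 4 × 50 × (1−f)/f ≈ 4 × 50 × 7.00000 ≈ 1400.00 mg.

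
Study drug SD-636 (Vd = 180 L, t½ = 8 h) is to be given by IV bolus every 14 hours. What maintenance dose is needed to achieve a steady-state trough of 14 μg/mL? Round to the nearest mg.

5956 mg

τ/t½ = 14/8 ≈ 1.75, so f = (1/2)^(14/8) ≈ 0.297302.
Cmin,ss = (D/Vd)·f/(1−f), so D = Cmin,ss·Vd·(1−f)/f.
D = 14 × 180 × (1−f)/f ≈ 14 × 180 × 2.36358 ≈ 5956.22 mg.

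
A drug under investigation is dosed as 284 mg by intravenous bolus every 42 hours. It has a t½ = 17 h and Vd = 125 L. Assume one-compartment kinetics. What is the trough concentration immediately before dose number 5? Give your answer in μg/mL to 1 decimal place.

0.5 μg/mL

f = (1/2)^(τ/t½) = (1/2)^(42/17) ≈ 0.1804.
C₀ = D/Vd = 284/125 ≈ 2.272 μg/mL.
Before the 5th dose, 4 doses have been given. Superposition: Cmin = C₀·(f + f² + … + f^4).
≈ 2.272 × (0.1804 + 0.0325 + 0.0059 + 0.0011) ≈ 2.272 × 0.2199 ≈ 0.500 μg/mL.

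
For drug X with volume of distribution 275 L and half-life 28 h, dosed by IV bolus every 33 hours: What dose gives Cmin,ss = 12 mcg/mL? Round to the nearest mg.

τ/t½ = 33/28 ≈ 1.1786, so f = (1/2)^(33/28) ≈ 0.441789.
Cmin,ss = (D/Vd)·f/(1−f), so D = Cmin,ss·Vd·(1−f)/f.
D = 12 × 275 × (1−f)/f ≈ 12 × 275 × 1.26352 ≈ 4169.62 mg.

4170 mg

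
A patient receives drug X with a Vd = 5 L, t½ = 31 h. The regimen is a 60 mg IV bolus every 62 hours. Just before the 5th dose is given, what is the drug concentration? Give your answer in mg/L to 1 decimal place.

f = (1/2)^(τ/t½) = (1/2)^(62/31) ≈ 0.2500.
C₀ = D/Vd = 60/5 ≈ 12.000 mg/L.
Before the 5th dose, 4 doses have been given. Superposition: Cmin = C₀·(f + f² + … + f^4).
≈ 12.000 × (0.2500 + 0.0625 + 0.0156 + 0.0039) ≈ 12.000 × 0.3320 ≈ 3.984 mg/L.

4.0 mg/L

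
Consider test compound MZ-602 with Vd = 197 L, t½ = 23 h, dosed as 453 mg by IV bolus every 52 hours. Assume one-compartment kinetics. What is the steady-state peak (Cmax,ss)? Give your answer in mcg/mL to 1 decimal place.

2.9 mcg/mL

Over one 52-h interval, 52/23 ≈ 2.2609 half-lives elapse, leaving f ≈ 0.2086 of each dose.
At steady state, accumulation factor R = 1/(1 − e^(−kτ)) ≈ 1.2636.
Single-dose peak C₀ = D/Vd = 453/197 ≈ 2.299 mcg/mL.
Cmax,ss = C₀/(1 − f) ≈ 2.299/0.7914 ≈ 2.905 mcg/mL.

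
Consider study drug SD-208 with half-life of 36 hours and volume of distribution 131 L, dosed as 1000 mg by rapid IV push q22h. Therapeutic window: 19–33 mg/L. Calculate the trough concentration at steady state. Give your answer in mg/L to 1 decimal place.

Over one 22-h interval, 22/36 ≈ 0.61111 half-lives elapse, leaving f ≈ 0.6547 of each dose.
Accumulation ratio R = 1/(1 − f) ≈ 1/0.3453 ≈ 2.8960.
Single-dose peak C₀ = D/Vd = 1000/131 ≈ 7.634 mg/L.
Steady-state peak Cmax,ss = C₀·R ≈ 7.634 × 2.8960 ≈ 22.108 mg/L.
Steady-state trough Cmin,ss = Cmax,ss·f ≈ 22.108 × 0.6547 ≈ 14.474 mg/L.
Trough 14.5 mg/L vs MEC 19 mg/L: subtherapeutic.

14.5 mg/L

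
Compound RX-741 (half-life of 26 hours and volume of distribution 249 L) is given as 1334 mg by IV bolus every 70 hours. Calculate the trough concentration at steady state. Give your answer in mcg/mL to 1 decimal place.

τ/t½ = 70/26 ≈ 2.6923, so fraction remaining f = (1/2)^(70/26) ≈ 0.1547.
Accumulation ratio R = 1/(1 − f) ≈ 1/0.8453 ≈ 1.1830.
Each bolus raises the concentration by D/Vd = 1334/249 ≈ 5.357 mcg/mL.
Cmax,ss = C₀/(1 − f) ≈ 5.357/0.8453 ≈ 6.337 mcg/mL.
One interval later, Cmin,ss = Cmax,ss·e^(−kτ) ≈ 6.337 × 0.1547 ≈ 0.980 mcg/mL.

1.0 mcg/mL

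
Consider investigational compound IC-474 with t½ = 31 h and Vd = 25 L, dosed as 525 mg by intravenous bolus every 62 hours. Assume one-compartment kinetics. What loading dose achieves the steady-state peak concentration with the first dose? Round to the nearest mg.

f = (1/2)^(62/31) ≈ 0.250000; accumulation ratio R = 1/(1−f) ≈ 1.33333.
Loading dose to hit Cmax,ss on first dose: D_load = D_maint·R ≈ 525 × 1.33333 ≈ 700.00 mg.

700 mg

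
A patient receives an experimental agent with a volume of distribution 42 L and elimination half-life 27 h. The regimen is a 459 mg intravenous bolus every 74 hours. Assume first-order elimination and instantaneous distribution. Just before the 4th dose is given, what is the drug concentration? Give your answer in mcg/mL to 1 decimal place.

f = (1/2)^(τ/t½) = (1/2)^(74/27) ≈ 0.1496.
C₀ = D/Vd = 459/42 ≈ 10.929 mcg/mL.
Before the 4th dose, 3 doses have been given. Superposition: Cmin = C₀·(f + f² + … + f^3).
≈ 10.929 × (0.1496 + 0.0224 + 0.0033) ≈ 10.929 × 0.1753 ≈ 1.916 mcg/mL.

1.9 mcg/mL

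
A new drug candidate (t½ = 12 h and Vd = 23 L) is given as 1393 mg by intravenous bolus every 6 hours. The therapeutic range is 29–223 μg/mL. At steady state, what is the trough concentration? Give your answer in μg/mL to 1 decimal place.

τ/t½ = 6/12 ≈ 0.5, so fraction remaining f = (1/2)^(6/12) ≈ 0.7071.
At steady state, accumulation factor R = 1/(1 − e^(−kτ)) ≈ 3.4141.
Single-dose peak C₀ = D/Vd = 1393/23 ≈ 60.565 μg/mL.
Cmax,ss = C₀/(1 − f) ≈ 60.565/0.2929 ≈ 206.777 μg/mL.
One interval later, Cmin,ss = Cmax,ss·e^(−kτ) ≈ 206.777 × 0.7071 ≈ 146.212 μg/mL.
Trough 146.2 μg/mL vs MEC 29 μg/mL: adequate.

146.2 μg/mL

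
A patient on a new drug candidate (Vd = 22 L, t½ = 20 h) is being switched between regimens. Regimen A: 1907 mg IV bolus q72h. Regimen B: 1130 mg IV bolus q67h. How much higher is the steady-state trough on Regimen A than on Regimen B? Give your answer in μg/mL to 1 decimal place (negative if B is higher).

Regimen A: f = (1/2)^(72/20) ≈ 0.0825; Cmin,ss = (1907/22)·f/(1−f) ≈ 7.794 μg/mL.
Regimen B: f = (1/2)^(67/20) ≈ 0.0981; Cmin,ss = (1130/22)·f/(1−f) ≈ 5.587 μg/mL.
Difference ≈ 7.794 − 5.587 ≈ 2.207 μg/mL.

2.2 μg/mL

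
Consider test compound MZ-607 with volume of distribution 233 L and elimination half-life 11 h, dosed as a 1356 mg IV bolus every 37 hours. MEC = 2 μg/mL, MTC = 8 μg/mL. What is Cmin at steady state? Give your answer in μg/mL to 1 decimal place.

k = ln2/t½ = ln2/11 ≈ 0.063013 h⁻¹; fraction remaining f = e^(−kτ) = e^(−0.063013×37) ≈ 0.0972.
Single-dose peak C₀ = D/Vd = 1356/233 ≈ 5.820 μg/mL.
Steady-state trough Cmin,ss = C₀·f/(1−f) ≈ 5.820 × 0.0972/0.9028 ≈ 0.627 μg/mL.
Trough 0.6 μg/mL vs MEC 2 μg/mL: subtherapeutic.

0.6 μg/mL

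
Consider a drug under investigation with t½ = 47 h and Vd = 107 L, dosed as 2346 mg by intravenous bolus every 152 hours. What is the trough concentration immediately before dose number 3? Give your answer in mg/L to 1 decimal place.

f = (1/2)^(τ/t½) = (1/2)^(152/47) ≈ 0.1063.
C₀ = D/Vd = 2346/107 ≈ 21.925 mg/L.
Before the 3rd dose, 2 doses have been given. Superposition: Cmin = C₀·(f + f²).
≈ 21.925 × (0.1063 + 0.0113) ≈ 21.925 × 0.1176 ≈ 2.578 mg/L.

2.6 mg/L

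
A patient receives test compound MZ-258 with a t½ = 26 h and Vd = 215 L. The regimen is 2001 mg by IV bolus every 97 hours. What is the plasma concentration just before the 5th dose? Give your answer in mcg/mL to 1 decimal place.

f = (1/2)^(τ/t½) = (1/2)^(97/26) ≈ 0.0753.
C₀ = D/Vd = 2001/215 ≈ 9.307 mcg/mL.
Before the 5th dose, 4 doses have been given. Superposition: Cmin = C₀·(f + f² + … + f^4).
≈ 9.307 × (0.0753 + 0.0057 + 0.0004 + 0.0000) ≈ 9.307 × 0.0814 ≈ 0.758 mcg/mL.

0.8 mcg/mL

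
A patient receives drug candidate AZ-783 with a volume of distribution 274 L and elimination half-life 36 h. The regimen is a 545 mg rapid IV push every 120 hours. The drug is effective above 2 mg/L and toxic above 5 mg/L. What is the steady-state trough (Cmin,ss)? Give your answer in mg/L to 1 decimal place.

k = ln2/t½ = ln2/36 ≈ 0.019254 h⁻¹; fraction remaining f = e^(−kτ) = e^(−0.019254×120) ≈ 0.0992.
At steady state, accumulation factor R = 1/(1 − e^(−kτ)) ≈ 1.1101.
Each bolus raises the concentration by D/Vd = 545/274 ≈ 1.989 mg/L.
Steady-state peak Cmax,ss = C₀·R ≈ 1.989 × 1.1101 ≈ 2.208 mg/L.
One interval later, Cmin,ss = Cmax,ss·e^(−kτ) ≈ 2.208 × 0.0992 ≈ 0.219 mg/L.
Trough 0.2 mg/L vs MEC 2 mg/L: subtherapeutic.

0.2 mg/L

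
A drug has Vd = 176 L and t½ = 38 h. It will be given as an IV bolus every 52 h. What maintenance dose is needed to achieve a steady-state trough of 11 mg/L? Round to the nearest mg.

3063 mg

τ/t½ = 52/38 ≈ 1.3684, so f = (1/2)^(52/38) ≈ 0.387315.
Cmin,ss = (D/Vd)·f/(1−f), so D = Cmin,ss·Vd·(1−f)/f.
D = 11 × 176 × (1−f)/f ≈ 11 × 176 × 1.58188 ≈ 3062.52 mg.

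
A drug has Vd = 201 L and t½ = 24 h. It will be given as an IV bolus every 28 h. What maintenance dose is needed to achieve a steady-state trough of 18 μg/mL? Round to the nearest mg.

τ/t½ = 28/24 ≈ 1.1667, so f = (1/2)^(28/24) ≈ 0.445449.
Cmin,ss = (D/Vd)·f/(1−f), so D = Cmin,ss·Vd·(1−f)/f.
D = 18 × 201 × (1−f)/f ≈ 18 × 201 × 1.24493 ≈ 4504.16 mg.

4504 mg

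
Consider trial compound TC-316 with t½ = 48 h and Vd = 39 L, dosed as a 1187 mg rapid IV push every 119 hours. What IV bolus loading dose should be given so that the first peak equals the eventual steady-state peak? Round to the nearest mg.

1446 mg

f = (1/2)^(119/48) ≈ 0.179348; accumulation ratio R = 1/(1−f) ≈ 1.21854.
Loading dose to hit Cmax,ss on first dose: D_load = D_maint·R ≈ 1187 × 1.21854 ≈ 1446.41 mg.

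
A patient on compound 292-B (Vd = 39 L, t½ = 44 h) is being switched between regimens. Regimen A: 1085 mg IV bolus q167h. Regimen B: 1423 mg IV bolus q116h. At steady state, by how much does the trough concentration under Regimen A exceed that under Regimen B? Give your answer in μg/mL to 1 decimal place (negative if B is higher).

Regimen A: f = (1/2)^(167/44) ≈ 0.0720; Cmin,ss = (1085/39)·f/(1−f) ≈ 2.158 μg/mL.
Regimen B: f = (1/2)^(116/44) ≈ 0.1608; Cmin,ss = (1423/39)·f/(1−f) ≈ 6.991 μg/mL.
Difference ≈ 2.158 − 6.991 ≈ -4.833 μg/mL.

-4.8 μg/mL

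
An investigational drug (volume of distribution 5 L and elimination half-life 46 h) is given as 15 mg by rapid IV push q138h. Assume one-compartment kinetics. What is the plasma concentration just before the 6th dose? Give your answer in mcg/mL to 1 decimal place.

f = (1/2)^(τ/t½) = (1/2)^(138/46) ≈ 0.1250.
C₀ = D/Vd = 15/5 ≈ 3.000 mcg/mL.
Before the 6th dose, 5 doses have been given. Superposition: Cmin = C₀·(f + f² + … + f^5).
≈ 3.000 × (0.1250 + 0.0156 + 0.0020 + 0.0002 + 0.0000) ≈ 3.000 × 0.1428 ≈ 0.428 mcg/mL.

0.4 mcg/mL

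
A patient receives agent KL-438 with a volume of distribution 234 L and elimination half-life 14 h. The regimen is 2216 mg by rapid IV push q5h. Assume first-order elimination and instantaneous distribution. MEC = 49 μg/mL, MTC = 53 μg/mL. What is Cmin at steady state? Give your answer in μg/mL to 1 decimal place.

τ/t½ = 5/14 ≈ 0.35714, so fraction remaining f = (1/2)^(5/14) ≈ 0.7807.
Accumulation ratio R = 1/(1 − f) ≈ 1/0.2193 ≈ 4.5600.
Single-dose peak C₀ = D/Vd = 2216/234 ≈ 9.470 μg/mL.
Steady-state peak Cmax,ss = C₀·R ≈ 9.470 × 4.5600 ≈ 43.183 μg/mL.
One interval later, Cmin,ss = Cmax,ss·e^(−kτ) ≈ 43.183 × 0.7807 ≈ 33.713 μg/mL.
Trough 33.7 μg/mL vs MEC 49 μg/mL: subtherapeutic.

33.7 μg/mL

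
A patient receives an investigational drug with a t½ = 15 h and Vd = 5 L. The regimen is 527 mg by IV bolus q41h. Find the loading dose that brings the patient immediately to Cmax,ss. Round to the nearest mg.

f = (1/2)^(41/15) ≈ 0.150378; accumulation ratio R = 1/(1−f) ≈ 1.17699.
Loading dose to hit Cmax,ss on first dose: D_load = D_maint·R ≈ 527 × 1.17699 ≈ 620.27 mg.

620 mg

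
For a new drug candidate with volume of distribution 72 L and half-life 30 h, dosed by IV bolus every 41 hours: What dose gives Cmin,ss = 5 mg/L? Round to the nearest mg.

τ/t½ = 41/30 ≈ 1.3667, so f = (1/2)^(41/30) ≈ 0.387786.
Cmin,ss = (D/Vd)·f/(1−f), so D = Cmin,ss·Vd·(1−f)/f.
D = 5 × 72 × (1−f)/f ≈ 5 × 72 × 1.57874 ≈ 568.35 mg.

568 mg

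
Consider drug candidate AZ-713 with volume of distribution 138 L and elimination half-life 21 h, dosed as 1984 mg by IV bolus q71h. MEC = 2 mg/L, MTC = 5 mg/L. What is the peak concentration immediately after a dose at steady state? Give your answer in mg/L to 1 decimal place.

15.9 mg/L

Over one 71-h interval, 71/21 ≈ 3.381 half-lives elapse, leaving f ≈ 0.0960 of each dose.
Accumulation ratio R = 1/(1 − f) ≈ 1/0.9040 ≈ 1.1062.
Single-dose peak C₀ = D/Vd = 1984/138 ≈ 14.377 mg/L.
Steady-state peak Cmax,ss = C₀·R ≈ 14.377 × 1.1062 ≈ 15.904 mg/L.
Peak 15.9 mg/L vs MTC 5 mg/L: exceeds toxic threshold.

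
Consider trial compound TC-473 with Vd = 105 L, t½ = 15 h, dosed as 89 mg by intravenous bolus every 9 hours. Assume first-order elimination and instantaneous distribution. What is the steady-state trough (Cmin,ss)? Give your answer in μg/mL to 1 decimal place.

1.6 μg/mL

k = ln2/t½ = ln2/15 ≈ 0.046210 h⁻¹; fraction remaining f = e^(−kτ) = e^(−0.046210×9) ≈ 0.6598.
Accumulation ratio R = 1/(1 − f) ≈ 1/0.3402 ≈ 2.9394.
Each bolus raises the concentration by D/Vd = 89/105 ≈ 0.848 μg/mL.
Cmax,ss = C₀/(1 − f) ≈ 0.848/0.3402 ≈ 2.493 μg/mL.
One interval later, Cmin,ss = Cmax,ss·e^(−kτ) ≈ 2.493 × 0.6598 ≈ 1.645 μg/mL.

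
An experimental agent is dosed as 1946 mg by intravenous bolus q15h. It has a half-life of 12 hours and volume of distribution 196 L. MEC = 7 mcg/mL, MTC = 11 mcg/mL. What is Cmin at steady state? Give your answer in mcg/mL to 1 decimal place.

7.2 mcg/mL

k = ln2/t½ = ln2/12 ≈ 0.057762 h⁻¹; fraction remaining f = e^(−kτ) = e^(−0.057762×15) ≈ 0.4204.
At steady state, accumulation factor R = 1/(1 − e^(−kτ)) ≈ 1.7253.
Each bolus raises the concentration by D/Vd = 1946/196 ≈ 9.929 mcg/mL.
Cmax,ss = C₀/(1 − f) ≈ 9.929/0.5796 ≈ 17.131 mcg/mL.
Steady-state trough Cmin,ss = Cmax,ss·f ≈ 17.131 × 0.4204 ≈ 7.202 mcg/mL.
Trough 7.2 mcg/mL vs MEC 7 mcg/mL: adequate.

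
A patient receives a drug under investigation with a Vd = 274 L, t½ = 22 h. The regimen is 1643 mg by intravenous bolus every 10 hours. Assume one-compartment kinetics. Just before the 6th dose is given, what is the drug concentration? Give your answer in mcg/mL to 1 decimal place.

f = (1/2)^(τ/t½) = (1/2)^(10/22) ≈ 0.7297.
C₀ = D/Vd = 1643/274 ≈ 5.996 mcg/mL.
Before the 6th dose, 5 doses have been given. Superposition: Cmin = C₀·(f + f² + … + f^5).
≈ 5.996 × (0.7297 + 0.5325 + 0.3885 + 0.2835 + 0.2069) ≈ 5.996 × 2.1411 ≈ 12.838 mcg/mL.

12.8 mcg/mL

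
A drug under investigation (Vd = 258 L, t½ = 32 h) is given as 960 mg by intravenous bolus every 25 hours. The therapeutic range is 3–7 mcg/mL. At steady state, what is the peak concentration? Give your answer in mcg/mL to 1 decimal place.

8.9 mcg/mL

k = ln2/t½ = ln2/32 ≈ 0.021661 h⁻¹; fraction remaining f = e^(−kτ) = e^(−0.021661×25) ≈ 0.5819.
Accumulation ratio R = 1/(1 − f) ≈ 1/0.4181 ≈ 2.3918.
Each bolus raises the concentration by D/Vd = 960/258 ≈ 3.721 mcg/mL.
Steady-state peak Cmax,ss = C₀·R ≈ 3.721 × 2.3918 ≈ 8.900 mcg/mL.
Peak 8.9 mcg/mL vs MTC 7 mcg/mL: exceeds toxic threshold.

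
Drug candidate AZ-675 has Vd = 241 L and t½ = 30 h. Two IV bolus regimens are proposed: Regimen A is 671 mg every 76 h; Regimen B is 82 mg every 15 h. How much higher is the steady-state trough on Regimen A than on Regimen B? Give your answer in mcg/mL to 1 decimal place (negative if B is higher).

-0.2 mcg/mL

Regimen A: f = (1/2)^(76/30) ≈ 0.1727; Cmin,ss = (671/241)·f/(1−f) ≈ 0.581 mcg/mL.
Regimen B: f = (1/2)^(15/30) ≈ 0.7071; Cmin,ss = (82/241)·f/(1−f) ≈ 0.821 mcg/mL.
Difference ≈ 0.581 − 0.821 ≈ -0.240 mcg/mL.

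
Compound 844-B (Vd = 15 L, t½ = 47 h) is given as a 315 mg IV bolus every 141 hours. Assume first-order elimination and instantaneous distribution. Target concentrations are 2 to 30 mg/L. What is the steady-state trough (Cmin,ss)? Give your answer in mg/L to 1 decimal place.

The dosing interval is 3 half-lives, so f = 2^(−3) = 0.125.
At steady state, R = 1/(1 − 0.125) = 8/7.
Single-dose peak C₀ = D/Vd = 315/15 = 21 mg/L.
Steady-state peak Cmax,ss = C₀·R = 21 × 8/7 ≈ 24.000 mg/L.
Steady-state trough Cmin,ss = Cmax,ss·f ≈ 24.000 × 0.125 ≈ 3.000 mg/L.
Trough 3.0 mg/L vs MEC 2 mg/L: adequate.

3.0 mg/L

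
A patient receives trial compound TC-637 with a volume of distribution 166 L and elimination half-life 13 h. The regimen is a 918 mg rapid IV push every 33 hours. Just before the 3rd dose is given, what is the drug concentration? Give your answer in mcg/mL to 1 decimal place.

1.1 mcg/mL

f = (1/2)^(τ/t½) = (1/2)^(33/13) ≈ 0.1721.
C₀ = D/Vd = 918/166 ≈ 5.530 mcg/mL.
Before the 3rd dose, 2 doses have been given. Superposition: Cmin = C₀·(f + f²).
≈ 5.530 × (0.1721 + 0.0296) ≈ 5.530 × 0.2017 ≈ 1.115 mcg/mL.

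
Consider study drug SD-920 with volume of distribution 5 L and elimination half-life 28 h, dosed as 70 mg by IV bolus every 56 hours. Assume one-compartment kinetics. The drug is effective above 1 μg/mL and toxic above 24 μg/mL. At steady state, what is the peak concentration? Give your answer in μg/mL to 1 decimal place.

τ = 56 h = 2 half-lives, so f = (1/2)^2 = 0.25.
At steady state, R = 1/(1 − 0.25) = 4/3.
Single-dose peak C₀ = D/Vd = 70/5 = 14 μg/mL.
Steady-state peak Cmax,ss = C₀·R = 14 × 4/3 ≈ 18.667 μg/mL.
Peak 18.7 μg/mL vs MTC 24 μg/mL: below toxic threshold.

18.7 μg/mL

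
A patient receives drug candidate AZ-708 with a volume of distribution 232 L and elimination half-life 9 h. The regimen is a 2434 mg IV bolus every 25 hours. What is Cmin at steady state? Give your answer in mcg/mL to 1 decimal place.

1.8 mcg/mL

Over one 25-h interval, 25/9 ≈ 2.7778 half-lives elapse, leaving f ≈ 0.1458 of each dose.
Accumulation ratio R = 1/(1 − f) ≈ 1/0.8542 ≈ 1.1707.
Single-dose peak C₀ = D/Vd = 2434/232 ≈ 10.491 mcg/mL.
Steady-state peak Cmax,ss = C₀·R ≈ 10.491 × 1.1707 ≈ 12.282 mcg/mL.
Steady-state trough Cmin,ss = Cmax,ss·f ≈ 12.282 × 0.1458 ≈ 1.791 mcg/mL.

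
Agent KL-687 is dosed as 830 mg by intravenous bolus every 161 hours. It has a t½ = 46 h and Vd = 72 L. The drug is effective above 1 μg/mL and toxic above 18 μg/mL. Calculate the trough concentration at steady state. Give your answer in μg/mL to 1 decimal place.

1.1 μg/mL

Over one 161-h interval, 161/46 ≈ 3.5 half-lives elapse, leaving f ≈ 0.0884 of each dose.
Each bolus raises the concentration by D/Vd = 830/72 ≈ 11.528 μg/mL.
Steady-state trough Cmin,ss = C₀·f/(1−f) ≈ 11.528 × 0.0884/0.9116 ≈ 1.118 μg/mL.
Trough 1.1 μg/mL vs MEC 1 μg/mL: adequate.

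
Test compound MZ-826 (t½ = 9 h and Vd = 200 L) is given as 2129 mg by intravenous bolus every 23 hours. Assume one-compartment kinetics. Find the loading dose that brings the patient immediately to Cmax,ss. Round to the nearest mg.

2565 mg

f = (1/2)^(23/9) ≈ 0.170099; accumulation ratio R = 1/(1−f) ≈ 1.20496.
Loading dose to hit Cmax,ss on first dose: D_load = D_maint·R ≈ 2129 × 1.20496 ≈ 2565.36 mg.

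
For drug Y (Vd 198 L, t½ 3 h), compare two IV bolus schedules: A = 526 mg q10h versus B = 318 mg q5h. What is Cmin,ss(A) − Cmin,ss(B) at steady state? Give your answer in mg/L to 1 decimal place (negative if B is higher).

Regimen A: f = (1/2)^(10/3) ≈ 0.0992; Cmin,ss = (526/198)·f/(1−f) ≈ 0.293 mg/L.
Regimen B: f = (1/2)^(5/3) ≈ 0.3150; Cmin,ss = (318/198)·f/(1−f) ≈ 0.739 mg/L.
Difference ≈ 0.293 − 0.739 ≈ -0.446 mg/L.

-0.4 mg/L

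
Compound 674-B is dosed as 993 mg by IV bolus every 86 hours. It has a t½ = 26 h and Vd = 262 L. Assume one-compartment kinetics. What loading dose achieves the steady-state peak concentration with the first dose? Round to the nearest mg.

f = (1/2)^(86/26) ≈ 0.100992; accumulation ratio R = 1/(1−f) ≈ 1.11234.
Loading dose to hit Cmax,ss on first dose: D_load = D_maint·R ≈ 993 × 1.11234 ≈ 1104.55 mg.

1105 mg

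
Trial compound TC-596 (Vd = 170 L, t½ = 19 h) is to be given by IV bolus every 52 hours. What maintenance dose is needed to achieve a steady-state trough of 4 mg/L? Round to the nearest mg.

τ/t½ = 52/19 ≈ 2.7368, so f = (1/2)^(52/19) ≈ 0.150013.
Cmin,ss = (D/Vd)·f/(1−f), so D = Cmin,ss·Vd·(1−f)/f.
D = 4 × 170 × (1−f)/f ≈ 4 × 170 × 5.66609 ≈ 3852.94 mg.

3853 mg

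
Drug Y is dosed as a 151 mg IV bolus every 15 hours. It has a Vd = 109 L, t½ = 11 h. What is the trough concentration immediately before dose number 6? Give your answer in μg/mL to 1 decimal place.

f = (1/2)^(τ/t½) = (1/2)^(15/11) ≈ 0.3886.
C₀ = D/Vd = 151/109 ≈ 1.385 μg/mL.
Before the 6th dose, 5 doses have been given. Superposition: Cmin = C₀·(f + f² + … + f^5).
≈ 1.385 × (0.3886 + 0.1510 + 0.0587 + 0.0228 + 0.0089) ≈ 1.385 × 0.6300 ≈ 0.873 μg/mL.

0.9 μg/mL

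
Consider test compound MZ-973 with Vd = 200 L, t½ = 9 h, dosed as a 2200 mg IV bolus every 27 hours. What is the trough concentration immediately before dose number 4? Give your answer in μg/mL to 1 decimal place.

1.6 μg/mL

f = (1/2)^(τ/t½) = (1/2)^(27/9) ≈ 0.1250.
C₀ = D/Vd = 2200/200 ≈ 11.000 μg/mL.
Before the 4th dose, 3 doses have been given. Superposition: Cmin = C₀·(f + f² + … + f^3).
≈ 11.000 × (0.1250 + 0.0156 + 0.0020) ≈ 11.000 × 0.1426 ≈ 1.569 μg/mL.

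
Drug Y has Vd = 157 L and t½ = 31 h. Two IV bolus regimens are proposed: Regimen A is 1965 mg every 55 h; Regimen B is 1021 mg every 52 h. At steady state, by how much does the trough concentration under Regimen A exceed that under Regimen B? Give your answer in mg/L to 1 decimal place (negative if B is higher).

2.2 mg/L

Regimen A: f = (1/2)^(55/31) ≈ 0.2924; Cmin,ss = (1965/157)·f/(1−f) ≈ 5.172 mg/L.
Regimen B: f = (1/2)^(52/31) ≈ 0.3126; Cmin,ss = (1021/157)·f/(1−f) ≈ 2.957 mg/L.
Difference ≈ 5.172 − 2.957 ≈ 2.215 mg/L.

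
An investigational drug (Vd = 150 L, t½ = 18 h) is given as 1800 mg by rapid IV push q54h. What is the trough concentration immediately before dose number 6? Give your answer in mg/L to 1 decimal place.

f = (1/2)^(τ/t½) = (1/2)^(54/18) ≈ 0.1250.
C₀ = D/Vd = 1800/150 ≈ 12.000 mg/L.
Before the 6th dose, 5 doses have been given. Superposition: Cmin = C₀·(f + f² + … + f^5).
≈ 12.000 × (0.1250 + 0.0156 + 0.0020 + 0.0002 + 0.0000) ≈ 12.000 × 0.1428 ≈ 1.714 mg/L.

1.7 mg/L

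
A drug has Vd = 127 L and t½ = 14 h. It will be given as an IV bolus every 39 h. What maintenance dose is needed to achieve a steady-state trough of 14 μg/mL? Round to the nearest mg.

10483 mg

τ/t½ = 39/14 ≈ 2.7857, so f = (1/2)^(39/14) ≈ 0.145016.
Cmin,ss = (D/Vd)·f/(1−f), so D = Cmin,ss·Vd·(1−f)/f.
D = 14 × 127 × (1−f)/f ≈ 14 × 127 × 5.89579 ≈ 10482.71 mg.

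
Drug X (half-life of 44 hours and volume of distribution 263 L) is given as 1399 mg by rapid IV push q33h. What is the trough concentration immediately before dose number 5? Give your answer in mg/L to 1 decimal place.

f = (1/2)^(τ/t½) = (1/2)^(33/44) ≈ 0.5946.
C₀ = D/Vd = 1399/263 ≈ 5.319 mg/L.
Before the 5th dose, 4 doses have been given. Superposition: Cmin = C₀·(f + f² + … + f^4).
≈ 5.319 × (0.5946 + 0.3535 + 0.2102 + 0.1250) ≈ 5.319 × 1.2833 ≈ 6.826 mg/L.

6.8 mg/L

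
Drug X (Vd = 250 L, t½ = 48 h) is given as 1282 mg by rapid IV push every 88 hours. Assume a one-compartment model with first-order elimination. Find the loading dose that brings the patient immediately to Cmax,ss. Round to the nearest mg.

f = (1/2)^(88/48) ≈ 0.280616; accumulation ratio R = 1/(1−f) ≈ 1.39008.
Loading dose to hit Cmax,ss on first dose: D_load = D_maint·R ≈ 1282 × 1.39008 ≈ 1782.08 mg.

1782 mg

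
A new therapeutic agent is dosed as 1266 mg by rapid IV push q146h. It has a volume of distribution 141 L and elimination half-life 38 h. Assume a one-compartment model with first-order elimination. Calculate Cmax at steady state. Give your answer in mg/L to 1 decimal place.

Over one 146-h interval, 146/38 ≈ 3.8421 half-lives elapse, leaving f ≈ 0.0697 of each dose.
At steady state, accumulation factor R = 1/(1 − e^(−kτ)) ≈ 1.0749.
Single-dose peak C₀ = D/Vd = 1266/141 ≈ 8.979 mg/L.
Steady-state peak Cmax,ss = C₀·R ≈ 8.979 × 1.0749 ≈ 9.652 mg/L.

9.7 mg/L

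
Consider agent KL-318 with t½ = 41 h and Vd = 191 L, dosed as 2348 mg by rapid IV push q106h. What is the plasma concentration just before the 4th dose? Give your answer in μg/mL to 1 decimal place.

f = (1/2)^(τ/t½) = (1/2)^(106/41) ≈ 0.1666.
C₀ = D/Vd = 2348/191 ≈ 12.293 μg/mL.
Before the 4th dose, 3 doses have been given. Superposition: Cmin = C₀·(f + f² + … + f^3).
≈ 12.293 × (0.1666 + 0.0278 + 0.0046) ≈ 12.293 × 0.1990 ≈ 2.446 μg/mL.

2.4 μg/mL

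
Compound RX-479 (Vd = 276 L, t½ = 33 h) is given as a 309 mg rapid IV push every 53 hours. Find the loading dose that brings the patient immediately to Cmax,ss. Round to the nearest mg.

460 mg

f = (1/2)^(53/33) ≈ 0.328494; accumulation ratio R = 1/(1−f) ≈ 1.48919.
Loading dose to hit Cmax,ss on first dose: D_load = D_maint·R ≈ 309 × 1.48919 ≈ 460.16 mg.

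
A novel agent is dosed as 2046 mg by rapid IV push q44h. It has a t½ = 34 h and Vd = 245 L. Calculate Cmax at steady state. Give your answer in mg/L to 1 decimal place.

14.1 mg/L

Over one 44-h interval, 44/34 ≈ 1.2941 half-lives elapse, leaving f ≈ 0.4078 of each dose.
At steady state, accumulation factor R = 1/(1 − e^(−kτ)) ≈ 1.6886.
Single-dose peak C₀ = D/Vd = 2046/245 ≈ 8.351 mg/L.
Cmax,ss = C₀/(1 − f) ≈ 8.351/0.5922 ≈ 14.102 mg/L.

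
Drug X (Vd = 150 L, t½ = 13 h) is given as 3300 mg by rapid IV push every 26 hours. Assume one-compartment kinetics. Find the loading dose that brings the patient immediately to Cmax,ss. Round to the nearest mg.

f = (1/2)^(26/13) ≈ 0.250000; accumulation ratio R = 1/(1−f) ≈ 1.33333.
Loading dose to hit Cmax,ss on first dose: D_load = D_maint·R ≈ 3300 × 1.33333 ≈ 4399.99 mg.

4400 mg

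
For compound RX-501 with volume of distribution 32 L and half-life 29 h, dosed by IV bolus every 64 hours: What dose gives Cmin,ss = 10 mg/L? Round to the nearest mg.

1157 mg

τ/t½ = 64/29 ≈ 2.2069, so f = (1/2)^(64/29) ≈ 0.216600.
Cmin,ss = (D/Vd)·f/(1−f), so D = Cmin,ss·Vd·(1−f)/f.
D = 10 × 32 × (1−f)/f ≈ 10 × 32 × 3.61681 ≈ 1157.38 mg.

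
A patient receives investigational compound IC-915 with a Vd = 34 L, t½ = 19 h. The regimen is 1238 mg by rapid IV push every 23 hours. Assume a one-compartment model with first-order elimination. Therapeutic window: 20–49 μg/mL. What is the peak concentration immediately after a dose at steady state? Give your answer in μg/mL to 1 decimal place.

τ/t½ = 23/19 ≈ 1.2105, so fraction remaining f = (1/2)^(23/19) ≈ 0.4321.
At steady state, accumulation factor R = 1/(1 − e^(−kτ)) ≈ 1.7609.
Single-dose peak C₀ = D/Vd = 1238/34 ≈ 36.412 μg/mL.
Steady-state peak Cmax,ss = C₀·R ≈ 36.412 × 1.7609 ≈ 64.118 μg/mL.
Peak 64.1 μg/mL vs MTC 49 μg/mL: exceeds toxic threshold.

64.1 μg/mL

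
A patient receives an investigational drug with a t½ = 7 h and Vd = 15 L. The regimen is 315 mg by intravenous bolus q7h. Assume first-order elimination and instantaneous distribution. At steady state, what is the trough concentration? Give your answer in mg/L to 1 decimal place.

τ = 7 h = 1 half-life, so f = (1/2)^1 = 0.5.
Accumulation ratio R = 1/(1 − f) = 1/0.5 = 2/1.
Single-dose peak C₀ = D/Vd = 315/15 = 21 mg/L.
Steady-state peak Cmax,ss = C₀·R = 21 × 2/1 ≈ 42.000 mg/L.
Steady-state trough Cmin,ss = Cmax,ss·f ≈ 42.000 × 0.5 ≈ 21.000 mg/L.

21.0 mg/L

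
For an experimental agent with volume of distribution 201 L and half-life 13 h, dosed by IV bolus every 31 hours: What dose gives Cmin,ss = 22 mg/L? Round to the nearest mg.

18670 mg

τ/t½ = 31/13 ≈ 2.3846, so f = (1/2)^(31/13) ≈ 0.191496.
Cmin,ss = (D/Vd)·f/(1−f), so D = Cmin,ss·Vd·(1−f)/f.
D = 22 × 201 × (1−f)/f ≈ 22 × 201 × 4.22204 ≈ 18669.86 mg.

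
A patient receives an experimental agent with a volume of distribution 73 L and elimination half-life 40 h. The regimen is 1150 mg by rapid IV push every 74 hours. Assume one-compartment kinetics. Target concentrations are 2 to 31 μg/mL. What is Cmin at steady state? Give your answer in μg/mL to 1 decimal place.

τ/t½ = 74/40 ≈ 1.85, so fraction remaining f = (1/2)^(74/40) ≈ 0.2774.
At steady state, accumulation factor R = 1/(1 − e^(−kτ)) ≈ 1.3839.
Single-dose peak C₀ = D/Vd = 1150/73 ≈ 15.753 μg/mL.
Steady-state peak Cmax,ss = C₀·R ≈ 15.753 × 1.3839 ≈ 21.801 μg/mL.
Steady-state trough Cmin,ss = Cmax,ss·f ≈ 21.801 × 0.2774 ≈ 6.048 μg/mL.
Trough 6.0 μg/mL vs MEC 2 μg/mL: adequate.

6.0 μg/mL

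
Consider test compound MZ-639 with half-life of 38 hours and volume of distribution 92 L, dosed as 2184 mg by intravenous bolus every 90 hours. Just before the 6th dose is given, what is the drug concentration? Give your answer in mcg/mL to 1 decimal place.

f = (1/2)^(τ/t½) = (1/2)^(90/38) ≈ 0.1937.
C₀ = D/Vd = 2184/92 ≈ 23.739 mcg/mL.
Before the 6th dose, 5 doses have been given. Superposition: Cmin = C₀·(f + f² + … + f^5).
≈ 23.739 × (0.1937 + 0.0375 + 0.0073 + 0.0014 + 0.0003) ≈ 23.739 × 0.2402 ≈ 5.702 mcg/mL.

5.7 mcg/mL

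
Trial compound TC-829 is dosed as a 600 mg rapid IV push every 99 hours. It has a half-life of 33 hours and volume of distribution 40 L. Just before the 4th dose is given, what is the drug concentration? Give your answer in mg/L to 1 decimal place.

2.1 mg/L

f = (1/2)^(τ/t½) = (1/2)^(99/33) ≈ 0.1250.
C₀ = D/Vd = 600/40 ≈ 15.000 mg/L.
Before the 4th dose, 3 doses have been given. Superposition: Cmin = C₀·(f + f² + … + f^3).
≈ 15.000 × (0.1250 + 0.0156 + 0.0020) ≈ 15.000 × 0.1426 ≈ 2.139 mg/L.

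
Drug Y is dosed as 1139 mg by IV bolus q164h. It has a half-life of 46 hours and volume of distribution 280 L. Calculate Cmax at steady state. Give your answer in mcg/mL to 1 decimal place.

Over one 164-h interval, 164/46 ≈ 3.5652 half-lives elapse, leaving f ≈ 0.0845 of each dose.
At steady state, accumulation factor R = 1/(1 − e^(−kτ)) ≈ 1.0923.
Each bolus raises the concentration by D/Vd = 1139/280 ≈ 4.068 mcg/mL.
Steady-state peak Cmax,ss = C₀·R ≈ 4.068 × 1.0923 ≈ 4.443 mcg/mL.

4.4 mcg/mL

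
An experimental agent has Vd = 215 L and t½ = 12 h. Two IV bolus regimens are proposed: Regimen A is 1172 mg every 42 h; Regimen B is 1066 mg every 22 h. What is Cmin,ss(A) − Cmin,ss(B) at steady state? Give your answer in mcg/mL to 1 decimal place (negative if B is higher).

Regimen A: f = (1/2)^(42/12) ≈ 0.0884; Cmin,ss = (1172/215)·f/(1−f) ≈ 0.529 mcg/mL.
Regimen B: f = (1/2)^(22/12) ≈ 0.2806; Cmin,ss = (1066/215)·f/(1−f) ≈ 1.934 mcg/mL.
Difference ≈ 0.529 − 1.934 ≈ -1.405 mcg/mL.

-1.4 mcg/mL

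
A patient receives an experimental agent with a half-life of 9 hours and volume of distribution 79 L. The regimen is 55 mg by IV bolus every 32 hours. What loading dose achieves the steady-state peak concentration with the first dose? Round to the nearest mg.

60 mg

f = (1/2)^(32/9) ≈ 0.085049; accumulation ratio R = 1/(1−f) ≈ 1.09295.
Loading dose to hit Cmax,ss on first dose: D_load = D_maint·R ≈ 55 × 1.09295 ≈ 60.11 mg.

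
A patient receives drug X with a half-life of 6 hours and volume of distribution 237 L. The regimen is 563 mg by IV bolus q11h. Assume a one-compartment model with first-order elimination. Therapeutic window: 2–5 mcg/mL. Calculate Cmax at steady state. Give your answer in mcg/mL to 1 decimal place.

k = ln2/t½ = ln2/6 ≈ 0.115525 h⁻¹; fraction remaining f = e^(−kτ) = e^(−0.115525×11) ≈ 0.2806.
Accumulation ratio R = 1/(1 − f) ≈ 1/0.7194 ≈ 1.3900.
Single-dose peak C₀ = D/Vd = 563/237 ≈ 2.376 mcg/mL.
Steady-state peak Cmax,ss = C₀·R ≈ 2.376 × 1.3900 ≈ 3.303 mcg/mL.
Peak 3.3 mcg/mL vs MTC 5 mcg/mL: below toxic threshold.

3.3 mcg/mL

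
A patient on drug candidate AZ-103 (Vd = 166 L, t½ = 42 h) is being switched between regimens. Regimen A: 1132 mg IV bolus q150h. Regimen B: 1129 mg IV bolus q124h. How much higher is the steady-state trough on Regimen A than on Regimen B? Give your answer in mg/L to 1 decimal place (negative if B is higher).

Regimen A: f = (1/2)^(150/42) ≈ 0.0841; Cmin,ss = (1132/166)·f/(1−f) ≈ 0.626 mg/L.
Regimen B: f = (1/2)^(124/42) ≈ 0.1292; Cmin,ss = (1129/166)·f/(1−f) ≈ 1.009 mg/L.
Difference ≈ 0.626 − 1.009 ≈ -0.383 mg/L.

-0.4 mg/L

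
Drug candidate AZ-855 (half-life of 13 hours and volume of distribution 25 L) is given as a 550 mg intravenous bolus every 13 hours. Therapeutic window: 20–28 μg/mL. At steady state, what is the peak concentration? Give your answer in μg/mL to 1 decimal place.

44.0 μg/mL

τ = 13 h = 1 half-life, so f = (1/2)^1 = 0.5.
Accumulation ratio R = 1/(1 − f) = 1/0.5 = 2/1.
Single-dose peak C₀ = D/Vd = 550/25 = 22 μg/mL.
Steady-state peak Cmax,ss = C₀·R = 22 × 2/1 ≈ 44.000 μg/mL.
Peak 44.0 μg/mL vs MTC 28 μg/mL: exceeds toxic threshold.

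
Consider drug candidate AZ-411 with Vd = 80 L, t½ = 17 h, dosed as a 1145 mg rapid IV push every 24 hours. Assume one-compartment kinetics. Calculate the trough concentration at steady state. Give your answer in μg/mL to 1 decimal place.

8.6 μg/mL

k = ln2/t½ = ln2/17 ≈ 0.040773 h⁻¹; fraction remaining f = e^(−kτ) = e^(−0.040773×24) ≈ 0.3759.
Each bolus raises the concentration by D/Vd = 1145/80 ≈ 14.312 μg/mL.
Steady-state trough Cmin,ss = C₀·f/(1−f) ≈ 14.312 × 0.3759/0.6241 ≈ 8.620 μg/mL.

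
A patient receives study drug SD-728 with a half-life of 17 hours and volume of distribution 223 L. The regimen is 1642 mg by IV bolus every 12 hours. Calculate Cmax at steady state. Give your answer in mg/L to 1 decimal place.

19.0 mg/L

Over one 12-h interval, 12/17 ≈ 0.70588 half-lives elapse, leaving f ≈ 0.6131 of each dose.
Accumulation ratio R = 1/(1 − f) ≈ 1/0.3869 ≈ 2.5846.
Each bolus raises the concentration by D/Vd = 1642/223 ≈ 7.363 mg/L.
Steady-state peak Cmax,ss = C₀·R ≈ 7.363 × 2.5846 ≈ 19.030 mg/L.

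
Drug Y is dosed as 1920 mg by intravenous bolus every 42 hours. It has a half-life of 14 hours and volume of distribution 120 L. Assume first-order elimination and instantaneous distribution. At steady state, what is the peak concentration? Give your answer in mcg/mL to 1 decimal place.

τ = 42 h = 3 half-lives, so f = (1/2)^3 = 0.125.
At steady state, R = 1/(1 − 0.125) = 8/7.
Single-dose peak C₀ = D/Vd = 1920/120 = 16 mcg/mL.
Steady-state peak Cmax,ss = C₀·R = 16 × 8/7 ≈ 18.286 mcg/mL.

18.3 mcg/mL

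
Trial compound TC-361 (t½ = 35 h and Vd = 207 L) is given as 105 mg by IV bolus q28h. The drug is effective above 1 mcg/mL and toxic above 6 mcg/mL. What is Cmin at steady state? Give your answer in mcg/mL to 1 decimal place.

0.7 mcg/mL

τ/t½ = 28/35 ≈ 0.8, so fraction remaining f = (1/2)^(28/35) ≈ 0.5743.
Accumulation ratio R = 1/(1 − f) ≈ 1/0.4257 ≈ 2.3491.
Each bolus raises the concentration by D/Vd = 105/207 ≈ 0.507 mcg/mL.
Cmax,ss = C₀/(1 − f) ≈ 0.507/0.4257 ≈ 1.191 mcg/mL.
One interval later, Cmin,ss = Cmax,ss·e^(−kτ) ≈ 1.191 × 0.5743 ≈ 0.684 mcg/mL.
Trough 0.7 mcg/mL vs MEC 1 mcg/mL: subtherapeutic.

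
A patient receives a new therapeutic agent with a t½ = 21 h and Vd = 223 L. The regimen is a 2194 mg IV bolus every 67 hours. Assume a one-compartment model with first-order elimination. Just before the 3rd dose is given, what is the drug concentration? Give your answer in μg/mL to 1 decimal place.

1.2 μg/mL

f = (1/2)^(τ/t½) = (1/2)^(67/21) ≈ 0.1095.
C₀ = D/Vd = 2194/223 ≈ 9.839 μg/mL.
Before the 3rd dose, 2 doses have been given. Superposition: Cmin = C₀·(f + f²).
≈ 9.839 × (0.1095 + 0.0120) ≈ 9.839 × 0.1215 ≈ 1.195 μg/mL.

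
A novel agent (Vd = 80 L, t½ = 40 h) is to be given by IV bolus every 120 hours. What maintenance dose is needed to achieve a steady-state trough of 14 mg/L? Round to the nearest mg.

τ/t½ = 120/40 ≈ 3, so f = (1/2)^(120/40) ≈ 0.125000.
Cmin,ss = (D/Vd)·f/(1−f), so D = Cmin,ss·Vd·(1−f)/f.
D = 14 × 80 × (1−f)/f ≈ 14 × 80 × 7.00000 ≈ 7840.00 mg.

7840 mg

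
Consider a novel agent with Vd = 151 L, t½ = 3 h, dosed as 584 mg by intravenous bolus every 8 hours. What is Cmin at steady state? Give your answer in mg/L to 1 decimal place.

0.7 mg/L

τ/t½ = 8/3 ≈ 2.6667, so fraction remaining f = (1/2)^(8/3) ≈ 0.1575.
Accumulation ratio R = 1/(1 − f) ≈ 1/0.8425 ≈ 1.1869.
Single-dose peak C₀ = D/Vd = 584/151 ≈ 3.868 mg/L.
Cmax,ss = C₀/(1 − f) ≈ 3.868/0.8425 ≈ 4.591 mg/L.
Steady-state trough Cmin,ss = Cmax,ss·f ≈ 4.591 × 0.1575 ≈ 0.723 mg/L.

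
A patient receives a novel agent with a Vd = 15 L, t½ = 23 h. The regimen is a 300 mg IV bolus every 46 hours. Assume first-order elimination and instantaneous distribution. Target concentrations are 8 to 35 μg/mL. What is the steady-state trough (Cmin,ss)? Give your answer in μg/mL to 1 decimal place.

6.7 μg/mL

The dosing interval is 2 half-lives, so f = 2^(−2) = 0.25.
Accumulation ratio R = 1/(1 − f) = 1/0.75 = 4/3.
Single-dose peak C₀ = D/Vd = 300/15 = 20 μg/mL.
Steady-state peak Cmax,ss = C₀·R = 20 × 4/3 ≈ 26.667 μg/mL.
Steady-state trough Cmin,ss = Cmax,ss·f ≈ 26.667 × 0.25 ≈ 6.667 μg/mL.
Trough 6.7 μg/mL vs MEC 8 μg/mL: subtherapeutic.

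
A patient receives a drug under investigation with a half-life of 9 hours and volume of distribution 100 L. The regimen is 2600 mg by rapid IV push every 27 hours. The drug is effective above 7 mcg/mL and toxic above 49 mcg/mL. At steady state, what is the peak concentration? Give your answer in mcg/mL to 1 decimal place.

The dosing interval is 3 half-lives, so f = 2^(−3) = 0.125.
Accumulation ratio R = 1/(1 − f) = 1/0.875 = 8/7.
Single-dose peak C₀ = D/Vd = 2600/100 = 26 mcg/mL.
Steady-state peak Cmax,ss = C₀·R = 26 × 8/7 ≈ 29.714 mcg/mL.
Peak 29.7 mcg/mL vs MTC 49 mcg/mL: below toxic threshold.

29.7 mcg/mL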